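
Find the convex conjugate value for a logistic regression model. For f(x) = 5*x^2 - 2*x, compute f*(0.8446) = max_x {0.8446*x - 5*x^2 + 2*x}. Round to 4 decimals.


f*(y) = sup_x {y*x - a*x^2 - b*x} = sup_x {(y-b)*x - a*x^2}
FOC: (y - b) - 2a*x = 0 => x* = (y - b)/(2a)
x* = (0.8446 + 2)/(2*5) = 0.2845
f*(0.8446) = (y-b)^2/(4a) = (0.8446 + 2)^2/(4*5)
= 8.0917/20 = 0.4046


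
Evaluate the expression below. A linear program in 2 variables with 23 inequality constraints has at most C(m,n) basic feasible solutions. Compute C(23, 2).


Each vertex corresponds to some choice of n active constraints out of m, so the number of vertices is at most C(m, n) = m! / (n!(m-n)!).
m = 23, n = 2
Numerator: 23 * 22
Denominator: 2! = 2
C(23, 2) = 253


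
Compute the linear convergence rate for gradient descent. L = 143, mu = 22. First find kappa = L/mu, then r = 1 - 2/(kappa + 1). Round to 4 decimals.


Step 1: Compute the condition number.
kappa = L/mu = 143/22 = 6.5
Step 2: Compute the convergence rate.
r = 1 - 2/(kappa + 1) = 1 - 2*mu/(L + mu) = (L - mu)/(L + mu) = 121/165 = 0.7333


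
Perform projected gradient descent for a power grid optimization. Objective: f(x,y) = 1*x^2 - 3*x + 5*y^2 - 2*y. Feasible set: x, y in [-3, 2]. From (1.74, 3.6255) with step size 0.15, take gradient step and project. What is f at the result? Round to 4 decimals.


Step 1: Compute gradient at (1.74, 3.6255).
grad_x = 2*1*1.74 - 3 = 0.48
grad_y = 2*5*3.6255 - 2 = 34.255
Step 2: Gradient step.
x_raw = 1.74 - 0.15*0.48 = 1.668
y_raw = 3.6255 - 0.15*34.255 = -1.5128
Step 3: Project onto [-3, 2].
x_proj = clip(1.668) = 1.668
y_proj = clip(-1.5128) = -1.5128
Step 4: Evaluate f.
f(1.668, -1.5128) = 12.2458


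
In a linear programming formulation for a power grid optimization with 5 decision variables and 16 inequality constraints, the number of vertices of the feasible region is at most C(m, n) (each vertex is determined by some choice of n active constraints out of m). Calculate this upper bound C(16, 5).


Each vertex corresponds to some choice of n active constraints out of m, so the number of vertices is at most C(m, n) = m! / (n!(m-n)!).
m = 16, n = 5
Numerator: 16 * 15 * 14 * 13 * 12
Denominator: 5! = 120
C(16, 5) = 4368


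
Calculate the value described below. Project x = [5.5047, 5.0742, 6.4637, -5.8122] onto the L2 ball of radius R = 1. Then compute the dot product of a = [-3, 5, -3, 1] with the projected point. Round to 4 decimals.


Step 1: Compute ||x|| (intermediates to 6 decimals).
||x|| = sqrt(5.5047^2 + 5.0742^2 + 6.4637^2 + (-5.8122)^2) = 11.472154
Step 2: Project.
Since ||x|| > R, scale = R/||x|| = 1/11.472154 = 0.087168, proj(x) = scale * x
proj(x) = [0.479834, 0.442308, 0.563428, -0.506638]
Step 3: Dot product.
a^T * proj(x) = -3*0.479834 + 5*0.442308 - 3*0.563428 + 1*(-0.506638) = -1.4249


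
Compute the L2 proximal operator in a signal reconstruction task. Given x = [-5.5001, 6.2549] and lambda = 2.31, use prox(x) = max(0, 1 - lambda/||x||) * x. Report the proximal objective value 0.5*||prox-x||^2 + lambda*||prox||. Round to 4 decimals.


Step 1: Compute ||x||.
||x|| = 8.3292
Step 2: Compute scaling factor.
scale = max(0, 1 - 2.31/8.3292) = 0.7227
Step 3: prox(x) = [-3.9747, 4.5202]
||prox(x)|| = 6.0192
Step 4: Proximal objective.
0.5*||prox-x||^2 = 2.6681
lambda*||prox|| = 13.9044
Total = 16.5723


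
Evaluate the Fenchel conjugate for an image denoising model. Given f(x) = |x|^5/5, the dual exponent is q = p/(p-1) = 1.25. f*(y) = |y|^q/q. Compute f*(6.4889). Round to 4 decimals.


The conjugate exponent q satisfies 1/p + 1/q = 1.
p = 5, so q = 5/(5 - 1) = 1.25
|y|^q = 6.4889^1.25 = 10.3565
f*(6.4889) = 10.3565 / 1.25 = 8.2852


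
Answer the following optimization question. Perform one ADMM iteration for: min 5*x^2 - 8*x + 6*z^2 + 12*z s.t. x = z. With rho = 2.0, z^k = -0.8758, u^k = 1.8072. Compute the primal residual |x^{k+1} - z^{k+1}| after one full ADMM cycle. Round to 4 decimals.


ADMM iteration with rho = 2.0, z^k = -0.8758, u^k = 1.8072
Step 1: x-update.
Minimize 5*x^2 - 8*x + (2.0/2)*(x + 0.8758 + 1.8072)^2
FOC: (2*5 + 2.0)*x = 8 + 2.0*(-0.8758 - 1.8072)
x^{k+1} = 0.2195
Step 2: z-update.
Minimize 6*z^2 + 12*z + (2.0/2)*(0.2195 - z + 1.8072)^2
FOC: (2*6 + 2.0)*z = -12 + 2.0*(0.2195 + 1.8072)
z^{k+1} = -0.5676
Step 3: u-update.
u^{k+1} = 1.8072 + 0.2195 + 0.5676 = 2.5943
Step 4: Primal residual = |0.2195 + 0.5676| = 0.7871


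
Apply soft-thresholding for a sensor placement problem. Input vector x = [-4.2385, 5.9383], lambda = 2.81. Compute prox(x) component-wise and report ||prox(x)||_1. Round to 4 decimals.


Soft-thresholding with lambda = 2.81:
prox(-4.2385) = sign(-4.2385)*max(|-4.2385| - 2.81, 0) = -1.4285
prox(5.9383) = sign(5.9383)*max(|5.9383| - 2.81, 0) = 3.1283
prox(x) = [-1.4285, 3.1283]
||prox(x)||_1 = 1.4285 + 3.1283 = 4.5568


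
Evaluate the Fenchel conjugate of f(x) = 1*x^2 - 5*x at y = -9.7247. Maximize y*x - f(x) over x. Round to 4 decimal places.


f*(y) = sup_x {y*x - a*x^2 - b*x} = sup_x {(y-b)*x - a*x^2}
FOC: (y - b) - 2a*x = 0 => x* = (y - b)/(2a)
x* = (-9.7247 + 5)/(2*1) = -2.3624
f*(-9.7247) = (y-b)^2/(4a) = (-9.7247 + 5)^2/(4*1)
= 22.3228/4 = 5.5807


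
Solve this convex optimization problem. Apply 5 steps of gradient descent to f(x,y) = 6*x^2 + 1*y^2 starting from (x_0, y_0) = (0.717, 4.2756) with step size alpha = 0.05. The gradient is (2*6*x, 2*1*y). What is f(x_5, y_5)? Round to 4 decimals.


Gradient descent on f(x,y) = 6*x^2 + 1*y^2.
Starting point: (0.717, 4.2756), alpha = 0.05
Step 1: grad_x = 2*6*0.717 = 8.604, grad_y = 2*1*4.2756 = 8.5512
  x_1 = 0.717 - 0.05*8.604 = 0.2868
  y_1 = 4.2756 - 0.05*8.5512 = 3.848
Step 2: grad_x = 2*6*0.2868 = 3.4416, grad_y = 2*1*3.848 = 7.6961
  x_2 = 0.2868 - 0.05*3.4416 = 0.1147
  y_2 = 3.848 - 0.05*7.6961 = 3.4632
Step 3: grad_x = 2*6*0.1147 = 1.3766, grad_y = 2*1*3.4632 = 6.9265
  x_3 = 0.1147 - 0.05*1.3766 = 0.0459
  y_3 = 3.4632 - 0.05*6.9265 = 3.1169
Step 4: grad_x = 2*6*0.0459 = 0.5507, grad_y = 2*1*3.1169 = 6.2338
  x_4 = 0.0459 - 0.05*0.5507 = 0.0184
  y_4 = 3.1169 - 0.05*6.2338 = 2.8052
Step 5: grad_x = 2*6*0.0184 = 0.2203, grad_y = 2*1*2.8052 = 5.6104
  x_5 = 0.0184 - 0.05*0.2203 = 0.0073
  y_5 = 2.8052 - 0.05*5.6104 = 2.5247
f(0.0073, 2.5247) = 6*0.0073^2 + 1*2.5247^2 = 6.3744


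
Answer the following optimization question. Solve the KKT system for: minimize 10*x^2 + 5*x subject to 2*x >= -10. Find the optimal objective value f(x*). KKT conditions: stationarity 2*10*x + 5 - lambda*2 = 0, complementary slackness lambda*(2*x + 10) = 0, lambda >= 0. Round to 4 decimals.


Step 1: Try lambda = 0 (constraint inactive).
Stationarity: 2*10*x + 5 = 0
x* = -5/(2*10) = -0.25
Check constraint: 2*-0.25 = -0.5 >= -10 -- satisfied.
Step 2: Compute optimal value.
f(x*) = 10*(-0.25)^2 + 5*(-0.25) = -0.625


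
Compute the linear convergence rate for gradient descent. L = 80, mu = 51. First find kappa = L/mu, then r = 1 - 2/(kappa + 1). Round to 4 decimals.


Step 1: Compute the condition number.
kappa = L/mu = 80/51 = 1.5686
Step 2: Compute the convergence rate.
r = 1 - 2/(kappa + 1) = 1 - 2*mu/(L + mu) = (L - mu)/(L + mu) = 29/131 = 0.2214


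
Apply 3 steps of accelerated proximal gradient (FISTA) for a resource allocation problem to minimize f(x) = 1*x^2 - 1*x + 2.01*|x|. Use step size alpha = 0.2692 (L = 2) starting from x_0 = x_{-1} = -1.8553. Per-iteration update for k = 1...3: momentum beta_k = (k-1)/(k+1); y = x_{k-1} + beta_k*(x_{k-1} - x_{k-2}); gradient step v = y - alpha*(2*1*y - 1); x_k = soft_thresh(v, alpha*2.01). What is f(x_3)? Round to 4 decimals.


FISTA on f(x) = 1*x^2 - 1*x + 2.01*|x|
L = 2, alpha = 0.2692
Iteration 1: beta = 0.0, y = -1.8553 + 0.0*(-1.8553 + 1.8553) = -1.8553
  grad(y) = -4.7106, v = y - alpha*grad = -0.5872
  prox(v) = soft_thresh(-0.5872, 0.5411) = -0.0461
Iteration 2: beta = 0.3333, y = -0.0461 + 0.3333*(-0.0461 + 1.8553) = 0.5569
  grad(y) = 0.1139, v = y - alpha*grad = 0.5263
  prox(v) = soft_thresh(0.5263, 0.5411) = 0.0
Iteration 3: beta = 0.5, y = 0.0 + 0.5*(0.0 + 0.0461) = 0.0231
  grad(y) = -0.9539, v = y - alpha*grad = 0.2798
  prox(v) = soft_thresh(0.2798, 0.5411) = 0.0
f(x_3) = 1*0.0^2 - 1*0.0 + 2.01*|0.0| = 0.0


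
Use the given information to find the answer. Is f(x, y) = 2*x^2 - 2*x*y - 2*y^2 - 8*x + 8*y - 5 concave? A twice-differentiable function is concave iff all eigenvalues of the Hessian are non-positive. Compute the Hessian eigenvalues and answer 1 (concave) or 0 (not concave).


The Hessian of f(x,y) = 2*x^2 - 2*x*y - 2*y^2 - 8*x + 8*y - 5 is:
H = [[4, -2], [-2, -4]]
Trace = 4 - 4 = 0
Determinant = 4*-4 - (-2)^2 = -20
Discriminant = (0)^2 - 4*-20 = 80.0
Eigenvalues: lambda_1 = -4.4721, lambda_2 = 4.4721
The function is not concave.

0


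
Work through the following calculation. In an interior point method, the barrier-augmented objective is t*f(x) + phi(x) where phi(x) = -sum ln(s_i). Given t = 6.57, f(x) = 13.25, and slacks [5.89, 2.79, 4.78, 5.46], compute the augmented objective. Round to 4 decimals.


Step 1: Compute log-barrier.
ln values: [1.7733, 1.026, 1.5644, 1.6974]
phi = -(1.7733 + 1.026 + 1.5644 + 1.6974) = -6.0612
Step 2: Compute augmented objective.
t*f(x) = 6.57*13.25 = 87.0525
Total = 87.0525 - 6.0612 = 80.9913


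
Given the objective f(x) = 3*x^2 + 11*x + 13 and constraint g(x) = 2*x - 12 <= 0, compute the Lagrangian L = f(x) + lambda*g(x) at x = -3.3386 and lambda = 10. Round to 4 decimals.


Step 1: Evaluate f(x).
f(-3.3386) = 3*(-3.3386)^2 + 11*(-3.3386) + 13 = 9.7141
Step 2: Evaluate g(x).
g(-3.3386) = 2*-3.3386 - 12 = -18.6772
Step 3: Compute Lagrangian.
L = 9.7141 + 10*-18.6772 = -177.0579


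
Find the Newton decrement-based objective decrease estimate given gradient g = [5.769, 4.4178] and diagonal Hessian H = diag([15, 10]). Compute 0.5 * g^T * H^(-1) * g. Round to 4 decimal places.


Step 1: H is diagonal, so H^(-1) * g = [0.3846, 0.4418].
Step 2: g^T H^(-1) g = sum_i g_i^2 / H_ii
  = (5.769)^2/15 + (4.4178)^2/10
  = 2.2188 + 1.9517 = 4.1705
Step 3: Objective decrease = 0.5 * g^T H^(-1) g = 2.0852


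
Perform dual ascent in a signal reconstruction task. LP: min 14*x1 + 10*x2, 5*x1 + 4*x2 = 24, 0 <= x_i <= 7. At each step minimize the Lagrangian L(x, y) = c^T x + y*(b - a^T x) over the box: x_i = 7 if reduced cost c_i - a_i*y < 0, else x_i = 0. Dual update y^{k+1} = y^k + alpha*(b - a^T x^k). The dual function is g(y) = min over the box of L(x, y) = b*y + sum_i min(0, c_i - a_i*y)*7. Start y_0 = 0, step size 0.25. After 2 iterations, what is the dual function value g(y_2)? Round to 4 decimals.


Dual ascent for LP: min 14*x1 + 10*x2, 5*x1 + 4*x2 = 24, 0 <= x_i <= 7
Step 1: y^k = 0.0, reduced costs: (14.0, 10.0)
  x^k = (0.0, 0.0), subgradient = b - a^T x = 24.0
  y^{k+1} = 0.0 + 0.25*24.0 = 6.0
Step 2: y^k = 6.0, reduced costs: (-16.0, -14.0)
  x^k = (7.0, 7.0), subgradient = b - a^T x = -39.0
  y^{k+1} = 6.0 + 0.25*-39.0 = -3.75
Dual objective at y_2 = -3.75: reduced costs (32.75, 25.0), box minimizer x = (0.0, 0.0)
g(y_2) = b*y + (c1 - a1*y)*x1 + (c2 - a2*y)*x2 = 24*(-3.75) + 32.75*0.0 + 25.0*0.0 = -90.0 + 0.0 + 0.0 = -90.0


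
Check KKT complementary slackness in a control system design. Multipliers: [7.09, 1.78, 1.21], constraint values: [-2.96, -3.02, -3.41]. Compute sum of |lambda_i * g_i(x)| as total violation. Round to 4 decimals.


KKT complementary slackness check:
lambda_1 * g_1 = 7.09 * -2.96 = -20.9864
lambda_2 * g_2 = 1.78 * -3.02 = -5.3756
lambda_3 * g_3 = 1.21 * -3.41 = -4.1261
Total violation = 20.9864 + 5.3756 + 4.1261 = 30.4881


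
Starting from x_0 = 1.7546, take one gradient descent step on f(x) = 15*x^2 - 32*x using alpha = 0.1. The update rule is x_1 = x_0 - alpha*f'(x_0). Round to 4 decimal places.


We compute the gradient at x_0 and apply the update.
f'(x) = 30*x - 32
f'(1.7546) = 30*1.7546 - 32 = 20.638
x_1 = 1.7546 - 0.1*20.638 = -0.3092


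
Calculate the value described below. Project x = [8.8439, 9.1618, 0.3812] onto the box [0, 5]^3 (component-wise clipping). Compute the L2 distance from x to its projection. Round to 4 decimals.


Project each component onto [0, 5].
clip(8.8439) = 5.0, clip(9.1618) = 5.0, clip(0.3812) = 0.3812
Projection = [5.0, 5.0, 0.3812]
Squared diffs: [14.7756, 17.3206, 0.0]
Distance = sqrt(32.0962) = 5.6653


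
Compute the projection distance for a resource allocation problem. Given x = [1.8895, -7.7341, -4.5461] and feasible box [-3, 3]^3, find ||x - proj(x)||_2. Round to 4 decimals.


Project each component onto [-3, 3].
clip(1.8895) = 1.8895, clip(-7.7341) = -3.0, clip(-4.5461) = -3.0
Projection = [1.8895, -3.0, -3.0]
Squared diffs: [0.0, 22.4117, 2.3904]
Distance = sqrt(24.8021) = 4.9802


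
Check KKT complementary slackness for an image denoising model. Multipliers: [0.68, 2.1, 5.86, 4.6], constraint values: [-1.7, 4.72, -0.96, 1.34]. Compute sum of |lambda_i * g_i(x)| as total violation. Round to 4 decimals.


KKT complementary slackness check:
lambda_1 * g_1 = 0.68 * -1.7 = -1.156
lambda_2 * g_2 = 2.1 * 4.72 = 9.912
lambda_3 * g_3 = 5.86 * -0.96 = -5.6256
lambda_4 * g_4 = 4.6 * 1.34 = 6.164
Total violation = 1.156 + 9.912 + 5.6256 + 6.164 = 22.8576


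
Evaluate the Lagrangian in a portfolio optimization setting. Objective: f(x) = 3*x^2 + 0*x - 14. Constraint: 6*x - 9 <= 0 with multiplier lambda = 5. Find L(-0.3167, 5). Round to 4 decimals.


Step 1: Evaluate f(x).
f(-0.3167) = 3*(-0.3167)^2 + 0*(-0.3167) - 14 = -13.6991
Step 2: Evaluate g(x).
g(-0.3167) = 6*-0.3167 - 9 = -10.9002
Step 3: Compute Lagrangian.
L = -13.6991 + 5*-10.9002 = -68.2001


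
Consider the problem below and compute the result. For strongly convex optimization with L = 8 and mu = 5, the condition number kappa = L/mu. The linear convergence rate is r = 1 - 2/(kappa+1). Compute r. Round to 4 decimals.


Step 1: Compute the condition number.
kappa = L/mu = 8/5 = 1.6
Step 2: Compute the convergence rate.
r = 1 - 2/(kappa + 1) = 1 - 2*mu/(L + mu) = (L - mu)/(L + mu) = 3/13 = 0.2308


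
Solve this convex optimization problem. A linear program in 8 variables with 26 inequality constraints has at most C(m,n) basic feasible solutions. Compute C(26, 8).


Each vertex corresponds to some choice of n active constraints out of m, so the number of vertices is at most C(m, n) = m! / (n!(m-n)!).
m = 26, n = 8
Numerator: 26 * 25 * 24 * 23 * 22 * 21 * 20 * 19
Denominator: 8! = 40320
C(26, 8) = 1562275


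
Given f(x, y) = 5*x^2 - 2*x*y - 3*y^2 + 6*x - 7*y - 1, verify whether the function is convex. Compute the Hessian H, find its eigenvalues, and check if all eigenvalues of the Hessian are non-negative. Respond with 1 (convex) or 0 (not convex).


The Hessian of f(x,y) = 5*x^2 - 2*x*y - 3*y^2 + 6*x - 7*y - 1 is:
H = [[10, -2], [-2, -6]]
Trace = 10 - 6 = 4
Determinant = 10*-6 - (-2)^2 = -64
Discriminant = (4)^2 - 4*-64 = 272.0
Eigenvalues: lambda_1 = -6.2462, lambda_2 = 10.2462
The function is not convex.

0


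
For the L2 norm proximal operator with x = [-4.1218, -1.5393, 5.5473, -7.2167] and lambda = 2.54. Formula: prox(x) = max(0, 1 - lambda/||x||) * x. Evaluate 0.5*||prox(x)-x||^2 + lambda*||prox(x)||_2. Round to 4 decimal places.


Step 1: Compute ||x||.
||x|| = 10.11
Step 2: Compute scaling factor.
scale = max(0, 1 - 2.54/10.11) = 0.7488
Step 3: prox(x) = [-3.0863, -1.1526, 4.1536, -5.4036]
||prox(x)|| = 7.57
Step 4: Proximal objective.
0.5*||prox-x||^2 = 3.2258
lambda*||prox|| = 19.2278
Total = 22.4536


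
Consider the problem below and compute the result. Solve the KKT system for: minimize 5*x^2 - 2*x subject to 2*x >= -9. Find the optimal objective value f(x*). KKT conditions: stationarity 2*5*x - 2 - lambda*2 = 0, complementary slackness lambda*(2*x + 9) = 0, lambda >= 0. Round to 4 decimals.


Step 1: Try lambda = 0 (constraint inactive).
Stationarity: 2*5*x - 2 = 0
x* = 2/(2*5) = 0.2
Check constraint: 2*0.2 = 0.4 >= -9 -- satisfied.
Step 2: Compute optimal value.
f(x*) = 5*0.2^2 - 2*0.2 = -0.2


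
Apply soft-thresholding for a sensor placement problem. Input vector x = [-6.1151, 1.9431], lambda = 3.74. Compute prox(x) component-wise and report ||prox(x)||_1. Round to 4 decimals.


Soft-thresholding with lambda = 3.74:
prox(-6.1151) = sign(-6.1151)*max(|-6.1151| - 3.74, 0) = -2.3751
prox(1.9431) = sign(1.9431)*max(|1.9431| - 3.74, 0) = 0.0
prox(x) = [-2.3751, 0.0]
||prox(x)||_1 = 2.3751 + 0.0 = 2.3751


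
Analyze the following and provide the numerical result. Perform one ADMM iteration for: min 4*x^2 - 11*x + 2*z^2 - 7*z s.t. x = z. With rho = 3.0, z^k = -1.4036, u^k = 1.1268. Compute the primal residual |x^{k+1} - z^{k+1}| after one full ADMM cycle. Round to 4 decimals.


ADMM iteration with rho = 3.0, z^k = -1.4036, u^k = 1.1268
Step 1: x-update.
Minimize 4*x^2 - 11*x + (3.0/2)*(x + 1.4036 + 1.1268)^2
FOC: (2*4 + 3.0)*x = 11 + 3.0*(-1.4036 - 1.1268)
x^{k+1} = 0.3099
Step 2: z-update.
Minimize 2*z^2 - 7*z + (3.0/2)*(0.3099 - z + 1.1268)^2
FOC: (2*2 + 3.0)*z = 7 + 3.0*(0.3099 + 1.1268)
z^{k+1} = 1.6157
Step 3: u-update.
u^{k+1} = 1.1268 + 0.3099 - 1.6157 = -0.179
Step 4: Primal residual = |0.3099 - 1.6157| = 1.3058


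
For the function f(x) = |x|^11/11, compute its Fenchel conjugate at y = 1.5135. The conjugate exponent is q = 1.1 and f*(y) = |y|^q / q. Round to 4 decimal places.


The conjugate exponent q satisfies 1/p + 1/q = 1.
p = 11, so q = 11/(11 - 1) = 1.1
|y|^q = 1.5135^1.1 = 1.5775
f*(1.5135) = 1.5775 / 1.1 = 1.4341


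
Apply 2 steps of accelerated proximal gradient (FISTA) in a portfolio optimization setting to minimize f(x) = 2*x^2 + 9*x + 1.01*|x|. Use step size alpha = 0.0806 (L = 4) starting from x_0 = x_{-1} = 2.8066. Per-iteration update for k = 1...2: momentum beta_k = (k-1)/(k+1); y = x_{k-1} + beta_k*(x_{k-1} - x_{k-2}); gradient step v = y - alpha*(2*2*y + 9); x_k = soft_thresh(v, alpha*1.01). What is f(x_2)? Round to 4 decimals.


FISTA on f(x) = 2*x^2 + 9*x + 1.01*|x|
L = 4, alpha = 0.0806
Iteration 1: beta = 0.0, y = 2.8066 + 0.0*(2.8066 - 2.8066) = 2.8066
  grad(y) = 20.2264, v = y - alpha*grad = 1.1764
  prox(v) = soft_thresh(1.1764, 0.0814) = 1.0949
Iteration 2: beta = 0.3333, y = 1.0949 + 0.3333*(1.0949 - 2.8066) = 0.5244
  grad(y) = 11.0976, v = y - alpha*grad = -0.3701
  prox(v) = soft_thresh(-0.3701, 0.0814) = -0.2887
f(x_2) = 2*(-0.2887)^2 + 9*(-0.2887) + 1.01*|-0.2887| = -2.1398


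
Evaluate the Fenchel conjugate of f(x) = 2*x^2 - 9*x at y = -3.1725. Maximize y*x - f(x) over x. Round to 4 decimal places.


f*(y) = sup_x {y*x - a*x^2 - b*x} = sup_x {(y-b)*x - a*x^2}
FOC: (y - b) - 2a*x = 0 => x* = (y - b)/(2a)
x* = (-3.1725 + 9)/(2*2) = 1.4569
f*(-3.1725) = (y-b)^2/(4a) = (-3.1725 + 9)^2/(4*2)
= 33.9598/8 = 4.245


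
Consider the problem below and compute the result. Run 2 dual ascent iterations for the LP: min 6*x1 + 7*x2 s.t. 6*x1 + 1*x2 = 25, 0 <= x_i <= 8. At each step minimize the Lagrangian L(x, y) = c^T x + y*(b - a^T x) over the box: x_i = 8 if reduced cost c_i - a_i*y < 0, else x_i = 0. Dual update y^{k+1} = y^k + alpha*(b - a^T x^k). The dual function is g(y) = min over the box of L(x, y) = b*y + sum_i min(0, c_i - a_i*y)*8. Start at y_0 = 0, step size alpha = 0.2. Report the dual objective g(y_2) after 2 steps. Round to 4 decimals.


Dual ascent for LP: min 6*x1 + 7*x2, 6*x1 + 1*x2 = 25, 0 <= x_i <= 8
Step 1: y^k = 0.0, reduced costs: (6.0, 7.0)
  x^k = (0.0, 0.0), subgradient = b - a^T x = 25.0
  y^{k+1} = 0.0 + 0.2*25.0 = 5.0
Step 2: y^k = 5.0, reduced costs: (-24.0, 2.0)
  x^k = (8.0, 0.0), subgradient = b - a^T x = -23.0
  y^{k+1} = 5.0 + 0.2*-23.0 = 0.4
Dual objective at y_2 = 0.4: reduced costs (3.6, 6.6), box minimizer x = (0.0, 0.0)
g(y_2) = b*y + (c1 - a1*y)*x1 + (c2 - a2*y)*x2 = 25*0.4 + 3.6*0.0 + 6.6*0.0 = 10.0 + 0.0 + 0.0 = 10.0


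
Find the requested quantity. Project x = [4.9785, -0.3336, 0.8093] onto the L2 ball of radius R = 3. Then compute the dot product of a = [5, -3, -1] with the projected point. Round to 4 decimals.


Step 1: Compute ||x|| (intermediates to 6 decimals).
||x|| = sqrt(4.9785^2 + (-0.3336)^2 + 0.8093^2) = 5.054871
Step 2: Project.
Since ||x|| > R, scale = R/||x|| = 3/5.054871 = 0.593487, proj(x) = scale * x
proj(x) = [2.954675, -0.197987, 0.480309]
Step 3: Dot product.
a^T * proj(x) = 5*2.954675 - 3*(-0.197987) - 1*0.480309 = 14.887


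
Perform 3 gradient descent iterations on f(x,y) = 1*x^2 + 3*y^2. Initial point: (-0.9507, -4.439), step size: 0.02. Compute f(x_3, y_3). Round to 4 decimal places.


Gradient descent on f(x,y) = 1*x^2 + 3*y^2.
Starting point: (-0.9507, -4.439), alpha = 0.02
Step 1: grad_x = 2*1*-0.9507 = -1.9014, grad_y = 2*3*-4.439 = -26.634
  x_1 = -0.9507 - 0.02*-1.9014 = -0.9127
  y_1 = -4.439 - 0.02*-26.634 = -3.9063
Step 2: grad_x = 2*1*-0.9127 = -1.8253, grad_y = 2*3*-3.9063 = -23.4379
  x_2 = -0.9127 - 0.02*-1.8253 = -0.8762
  y_2 = -3.9063 - 0.02*-23.4379 = -3.4376
Step 3: grad_x = 2*1*-0.8762 = -1.7523, grad_y = 2*3*-3.4376 = -20.6254
  x_3 = -0.8762 - 0.02*-1.7523 = -0.8411
  y_3 = -3.4376 - 0.02*-20.6254 = -3.0251
f(-0.8411, -3.0251) = 1*(-0.8411)^2 + 3*(-3.0251)^2 = 28.1603


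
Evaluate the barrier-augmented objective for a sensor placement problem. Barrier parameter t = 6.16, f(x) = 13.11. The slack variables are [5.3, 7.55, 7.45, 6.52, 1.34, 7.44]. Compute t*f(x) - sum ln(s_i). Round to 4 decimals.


Step 1: Compute log-barrier.
ln values: [1.6677, 2.0215, 2.0082, 1.8749, 0.2927, 2.0069]
phi = -(1.6677 + 2.0215 + 2.0082 + 1.8749 + 0.2927 + 2.0069) = -9.8719
Step 2: Compute augmented objective.
t*f(x) = 6.16*13.11 = 80.7576
Total = 80.7576 - 9.8719 = 70.8857


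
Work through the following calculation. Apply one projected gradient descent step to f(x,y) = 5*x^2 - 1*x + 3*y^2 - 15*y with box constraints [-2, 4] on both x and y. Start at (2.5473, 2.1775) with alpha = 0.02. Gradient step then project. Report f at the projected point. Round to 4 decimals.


Step 1: Compute gradient at (2.5473, 2.1775).
grad_x = 2*5*2.5473 - 1 = 24.473
grad_y = 2*3*2.1775 - 15 = -1.935
Step 2: Gradient step.
x_raw = 2.5473 - 0.02*24.473 = 2.0578
y_raw = 2.1775 - 0.02*-1.935 = 2.2162
Step 3: Project onto [-2, 4].
x_proj = clip(2.0578) = 2.0578
y_proj = clip(2.2162) = 2.2162
Step 4: Evaluate f.
f(2.0578, 2.2162) = 0.6073


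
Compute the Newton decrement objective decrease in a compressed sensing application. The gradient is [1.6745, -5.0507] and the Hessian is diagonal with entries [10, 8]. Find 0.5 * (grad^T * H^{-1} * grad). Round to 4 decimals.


Step 1: H is diagonal, so H^(-1) * g = [0.1675, -0.6313].
Step 2: g^T H^(-1) g = sum_i g_i^2 / H_ii
  = (1.6745)^2/10 + (-5.0507)^2/8
  = 0.2804 + 3.1887 = 3.4691
Step 3: Objective decrease = 0.5 * g^T H^(-1) g = 1.7345


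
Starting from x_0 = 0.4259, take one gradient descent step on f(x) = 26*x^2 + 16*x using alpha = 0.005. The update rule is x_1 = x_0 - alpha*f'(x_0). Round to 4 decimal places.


We compute the gradient at x_0 and apply the update.
f'(x) = 52*x + 16
f'(0.4259) = 52*0.4259 + 16 = 38.1468
x_1 = 0.4259 - 0.005*38.1468 = 0.2352


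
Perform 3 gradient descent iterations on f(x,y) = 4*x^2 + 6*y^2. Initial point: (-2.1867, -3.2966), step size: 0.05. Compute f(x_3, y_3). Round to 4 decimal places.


Gradient descent on f(x,y) = 4*x^2 + 6*y^2.
Starting point: (-2.1867, -3.2966), alpha = 0.05
Step 1: grad_x = 2*4*-2.1867 = -17.4936, grad_y = 2*6*-3.2966 = -39.5592
  x_1 = -2.1867 - 0.05*-17.4936 = -1.312
  y_1 = -3.2966 - 0.05*-39.5592 = -1.3186
Step 2: grad_x = 2*4*-1.312 = -10.4962, grad_y = 2*6*-1.3186 = -15.8237
  x_2 = -1.312 - 0.05*-10.4962 = -0.7872
  y_2 = -1.3186 - 0.05*-15.8237 = -0.5275
Step 3: grad_x = 2*4*-0.7872 = -6.2977, grad_y = 2*6*-0.5275 = -6.3295
  x_3 = -0.7872 - 0.05*-6.2977 = -0.4723
  y_3 = -0.5275 - 0.05*-6.3295 = -0.211
f(-0.4723, -0.211) = 4*(-0.4723)^2 + 6*(-0.211)^2 = 1.1595


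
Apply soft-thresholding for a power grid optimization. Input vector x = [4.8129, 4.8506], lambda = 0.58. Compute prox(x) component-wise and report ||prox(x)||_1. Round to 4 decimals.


Soft-thresholding with lambda = 0.58:
prox(4.8129) = sign(4.8129)*max(|4.8129| - 0.58, 0) = 4.2329
prox(4.8506) = sign(4.8506)*max(|4.8506| - 0.58, 0) = 4.2706
prox(x) = [4.2329, 4.2706]
||prox(x)||_1 = 4.2329 + 4.2706 = 8.5035


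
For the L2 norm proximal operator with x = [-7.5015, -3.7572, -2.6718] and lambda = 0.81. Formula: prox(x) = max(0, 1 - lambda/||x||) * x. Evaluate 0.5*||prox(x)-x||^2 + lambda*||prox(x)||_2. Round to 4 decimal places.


Step 1: Compute ||x||.
||x|| = 8.805
Step 2: Compute scaling factor.
scale = max(0, 1 - 0.81/8.805) = 0.908
Step 3: prox(x) = [-6.8114, -3.4116, -2.426]
||prox(x)|| = 7.995
Step 4: Proximal objective.
0.5*||prox-x||^2 = 0.3281
lambda*||prox|| = 6.476
Total = 6.804


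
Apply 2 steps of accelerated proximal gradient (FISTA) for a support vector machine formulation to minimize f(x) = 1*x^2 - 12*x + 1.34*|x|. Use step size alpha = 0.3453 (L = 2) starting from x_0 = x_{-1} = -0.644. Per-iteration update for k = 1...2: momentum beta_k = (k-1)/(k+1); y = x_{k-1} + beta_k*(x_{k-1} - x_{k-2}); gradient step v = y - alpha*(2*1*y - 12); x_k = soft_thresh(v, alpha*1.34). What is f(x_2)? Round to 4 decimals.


FISTA on f(x) = 1*x^2 - 12*x + 1.34*|x|
L = 2, alpha = 0.3453
Iteration 1: beta = 0.0, y = -0.644 + 0.0*(-0.644 + 0.644) = -0.644
  grad(y) = -13.288, v = y - alpha*grad = 3.9443
  prox(v) = soft_thresh(3.9443, 0.4627) = 3.4816
Iteration 2: beta = 0.3333, y = 3.4816 + 0.3333*(3.4816 + 0.644) = 4.8569
  grad(y) = -2.2863, v = y - alpha*grad = 5.6463
  prox(v) = soft_thresh(5.6463, 0.4627) = 5.1836
f(x_2) = 1*5.1836^2 - 12*5.1836 + 1.34*|5.1836| = -28.3875


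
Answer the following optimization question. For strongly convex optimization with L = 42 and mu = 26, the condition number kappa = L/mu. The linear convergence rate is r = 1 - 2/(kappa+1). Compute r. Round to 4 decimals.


Step 1: Compute the condition number.
kappa = L/mu = 42/26 = 1.6154
Step 2: Compute the convergence rate.
r = 1 - 2/(kappa + 1) = 1 - 2*mu/(L + mu) = (L - mu)/(L + mu) = 16/68 = 0.2353


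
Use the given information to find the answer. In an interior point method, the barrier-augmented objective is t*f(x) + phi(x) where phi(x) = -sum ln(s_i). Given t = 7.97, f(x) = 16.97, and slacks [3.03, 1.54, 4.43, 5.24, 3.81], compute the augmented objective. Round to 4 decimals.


Step 1: Compute log-barrier.
ln values: [1.1086, 0.4318, 1.4884, 1.6563, 1.3376]
phi = -(1.1086 + 0.4318 + 1.4884 + 1.6563 + 1.3376) = -6.0227
Step 2: Compute augmented objective.
t*f(x) = 7.97*16.97 = 135.2509
Total = 135.2509 - 6.0227 = 129.2282


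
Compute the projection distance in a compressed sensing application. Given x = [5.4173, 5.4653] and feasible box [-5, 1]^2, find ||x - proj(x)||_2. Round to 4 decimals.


Project each component onto [-5, 1].
clip(5.4173) = 1.0, clip(5.4653) = 1.0
Projection = [1.0, 1.0]
Squared diffs: [19.5125, 19.9389]
Distance = sqrt(39.4514) = 6.281


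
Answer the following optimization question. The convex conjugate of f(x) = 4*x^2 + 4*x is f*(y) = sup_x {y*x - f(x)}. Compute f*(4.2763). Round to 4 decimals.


f*(y) = sup_x {y*x - a*x^2 - b*x} = sup_x {(y-b)*x - a*x^2}
FOC: (y - b) - 2a*x = 0 => x* = (y - b)/(2a)
x* = (4.2763 - 4)/(2*4) = 0.0345
f*(4.2763) = (y-b)^2/(4a) = (4.2763 - 4)^2/(4*4)
= 0.0763/16 = 0.0048


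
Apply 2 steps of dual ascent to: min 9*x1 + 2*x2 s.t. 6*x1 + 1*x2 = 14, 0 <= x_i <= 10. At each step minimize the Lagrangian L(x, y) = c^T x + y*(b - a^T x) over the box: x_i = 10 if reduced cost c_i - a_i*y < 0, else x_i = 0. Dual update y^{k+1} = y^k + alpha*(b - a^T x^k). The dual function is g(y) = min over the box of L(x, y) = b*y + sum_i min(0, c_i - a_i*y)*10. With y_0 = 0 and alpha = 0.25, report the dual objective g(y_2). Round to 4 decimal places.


Dual ascent for LP: min 9*x1 + 2*x2, 6*x1 + 1*x2 = 14, 0 <= x_i <= 10
Step 1: y^k = 0.0, reduced costs: (9.0, 2.0)
  x^k = (0.0, 0.0), subgradient = b - a^T x = 14.0
  y^{k+1} = 0.0 + 0.25*14.0 = 3.5
Step 2: y^k = 3.5, reduced costs: (-12.0, -1.5)
  x^k = (10.0, 10.0), subgradient = b - a^T x = -56.0
  y^{k+1} = 3.5 + 0.25*-56.0 = -10.5
Dual objective at y_2 = -10.5: reduced costs (72.0, 12.5), box minimizer x = (0.0, 0.0)
g(y_2) = b*y + (c1 - a1*y)*x1 + (c2 - a2*y)*x2 = 14*(-10.5) + 72.0*0.0 + 12.5*0.0 = -147.0 + 0.0 + 0.0 = -147.0


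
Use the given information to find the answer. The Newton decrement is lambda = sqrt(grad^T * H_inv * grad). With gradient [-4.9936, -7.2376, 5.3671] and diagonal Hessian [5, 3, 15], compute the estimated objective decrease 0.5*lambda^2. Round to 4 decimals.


Step 1: H is diagonal, so H^(-1) * g = [-0.9987, -2.4125, 0.3578].
Step 2: g^T H^(-1) g = sum_i g_i^2 / H_ii
  = (-4.9936)^2/5 + (-7.2376)^2/3 + (5.3671)^2/15
  = 4.9872 + 17.461 + 1.9204 = 24.3685
Step 3: Objective decrease = 0.5 * g^T H^(-1) g = 12.1843


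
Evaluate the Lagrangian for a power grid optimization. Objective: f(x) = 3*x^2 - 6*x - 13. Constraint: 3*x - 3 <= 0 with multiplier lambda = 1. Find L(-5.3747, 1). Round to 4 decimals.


Step 1: Evaluate f(x).
f(-5.3747) = 3*(-5.3747)^2 - 6*(-5.3747) - 13 = 105.9104
Step 2: Evaluate g(x).
g(-5.3747) = 3*-5.3747 - 3 = -19.1241
Step 3: Compute Lagrangian.
L = 105.9104 + 1*-19.1241 = 86.7863


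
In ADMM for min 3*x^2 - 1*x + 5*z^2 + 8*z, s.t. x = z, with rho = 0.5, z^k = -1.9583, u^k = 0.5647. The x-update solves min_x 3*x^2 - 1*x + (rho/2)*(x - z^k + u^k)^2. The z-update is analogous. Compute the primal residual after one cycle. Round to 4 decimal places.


ADMM iteration with rho = 0.5, z^k = -1.9583, u^k = 0.5647
Step 1: x-update.
Minimize 3*x^2 - 1*x + (0.5/2)*(x + 1.9583 + 0.5647)^2
FOC: (2*3 + 0.5)*x = 1 + 0.5*(-1.9583 - 0.5647)
x^{k+1} = -0.0402
Step 2: z-update.
Minimize 5*z^2 + 8*z + (0.5/2)*(-0.0402 - z + 0.5647)^2
FOC: (2*5 + 0.5)*z = -8 + 0.5*(-0.0402 + 0.5647)
z^{k+1} = -0.7369
Step 3: u-update.
u^{k+1} = 0.5647 - 0.0402 + 0.7369 = 1.2614
Step 4: Primal residual = |-0.0402 + 0.7369| = 0.6967


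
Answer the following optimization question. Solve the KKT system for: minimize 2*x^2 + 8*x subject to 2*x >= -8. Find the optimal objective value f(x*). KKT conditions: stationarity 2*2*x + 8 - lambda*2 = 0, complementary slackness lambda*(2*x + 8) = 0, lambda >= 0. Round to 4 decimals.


Step 1: Try lambda = 0 (constraint inactive).
Stationarity: 2*2*x + 8 = 0
x* = -8/(2*2) = -2.0
Check constraint: 2*-2.0 = -4.0 >= -8 -- satisfied.
Step 2: Compute optimal value.
f(x*) = 2*(-2.0)^2 + 8*(-2.0) = -8.0


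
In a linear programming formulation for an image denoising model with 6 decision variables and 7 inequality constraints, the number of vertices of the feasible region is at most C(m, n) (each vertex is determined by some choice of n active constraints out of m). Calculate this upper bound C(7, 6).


Each vertex corresponds to some choice of n active constraints out of m, so the number of vertices is at most C(m, n) = m! / (n!(m-n)!).
m = 7, n = 6
Numerator: 7 * 6 * 5 * 4 * 3 * 2
Denominator: 6! = 720
C(7, 6) = 7


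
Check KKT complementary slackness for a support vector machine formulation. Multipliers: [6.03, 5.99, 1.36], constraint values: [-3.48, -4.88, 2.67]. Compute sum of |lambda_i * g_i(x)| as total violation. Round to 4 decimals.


KKT complementary slackness check:
lambda_1 * g_1 = 6.03 * -3.48 = -20.9844
lambda_2 * g_2 = 5.99 * -4.88 = -29.2312
lambda_3 * g_3 = 1.36 * 2.67 = 3.6312
Total violation = 20.9844 + 29.2312 + 3.6312 = 53.8468


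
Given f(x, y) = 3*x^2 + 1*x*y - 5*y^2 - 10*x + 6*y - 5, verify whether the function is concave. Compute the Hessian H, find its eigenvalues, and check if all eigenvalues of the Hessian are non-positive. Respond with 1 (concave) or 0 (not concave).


The Hessian of f(x,y) = 3*x^2 + 1*x*y - 5*y^2 - 10*x + 6*y - 5 is:
H = [[6, 1], [1, -10]]
Trace = 6 - 10 = -4
Determinant = 6*-10 - (1)^2 = -61
Discriminant = (-4)^2 - 4*-61 = 260.0
Eigenvalues: lambda_1 = -10.0623, lambda_2 = 6.0623
The function is not concave.

0


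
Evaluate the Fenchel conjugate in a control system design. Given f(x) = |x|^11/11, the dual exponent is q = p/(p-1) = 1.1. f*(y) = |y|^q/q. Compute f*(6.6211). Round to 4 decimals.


The conjugate exponent q satisfies 1/p + 1/q = 1.
p = 11, so q = 11/(11 - 1) = 1.1
|y|^q = 6.6211^1.1 = 7.9988
f*(6.6211) = 7.9988 / 1.1 = 7.2716


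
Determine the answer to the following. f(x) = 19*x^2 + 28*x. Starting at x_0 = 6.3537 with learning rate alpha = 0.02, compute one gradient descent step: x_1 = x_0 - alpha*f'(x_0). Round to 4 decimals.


We compute the gradient at x_0 and apply the update.
f'(x) = 38*x + 28
f'(6.3537) = 38*6.3537 + 28 = 269.4406
x_1 = 6.3537 - 0.02*269.4406 = 0.9649


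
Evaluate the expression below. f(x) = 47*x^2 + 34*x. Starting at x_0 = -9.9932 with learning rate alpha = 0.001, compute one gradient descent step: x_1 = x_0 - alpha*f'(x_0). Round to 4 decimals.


We compute the gradient at x_0 and apply the update.
f'(x) = 94*x + 34
f'(-9.9932) = 94*-9.9932 + 34 = -905.3608
x_1 = -9.9932 - 0.001*-905.3608 = -9.0878


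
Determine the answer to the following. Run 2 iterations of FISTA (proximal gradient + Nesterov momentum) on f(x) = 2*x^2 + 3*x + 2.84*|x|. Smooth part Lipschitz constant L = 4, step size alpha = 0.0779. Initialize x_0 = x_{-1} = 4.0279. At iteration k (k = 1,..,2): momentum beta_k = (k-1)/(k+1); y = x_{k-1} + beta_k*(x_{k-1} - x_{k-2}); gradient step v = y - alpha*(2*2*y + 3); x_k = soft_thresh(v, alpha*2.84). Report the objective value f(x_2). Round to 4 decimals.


FISTA on f(x) = 2*x^2 + 3*x + 2.84*|x|
L = 4, alpha = 0.0779
Iteration 1: beta = 0.0, y = 4.0279 + 0.0*(4.0279 - 4.0279) = 4.0279
  grad(y) = 19.1116, v = y - alpha*grad = 2.5391
  prox(v) = soft_thresh(2.5391, 0.2212) = 2.3179
Iteration 2: beta = 0.3333, y = 2.3179 + 0.3333*(2.3179 - 4.0279) = 1.7479
  grad(y) = 9.9914, v = y - alpha*grad = 0.9695
  prox(v) = soft_thresh(0.9695, 0.2212) = 0.7483
f(x_2) = 2*0.7483^2 + 3*0.7483 + 2.84*|0.7483| = 5.4899


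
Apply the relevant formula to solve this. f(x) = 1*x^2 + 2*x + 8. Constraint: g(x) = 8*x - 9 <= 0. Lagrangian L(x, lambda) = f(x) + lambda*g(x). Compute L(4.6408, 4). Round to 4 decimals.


Step 1: Evaluate f(x).
f(4.6408) = 1*4.6408^2 + 2*4.6408 + 8 = 38.8186
Step 2: Evaluate g(x).
g(4.6408) = 8*4.6408 - 9 = 28.1264
Step 3: Compute Lagrangian.
L = 38.8186 + 4*28.1264 = 151.3242


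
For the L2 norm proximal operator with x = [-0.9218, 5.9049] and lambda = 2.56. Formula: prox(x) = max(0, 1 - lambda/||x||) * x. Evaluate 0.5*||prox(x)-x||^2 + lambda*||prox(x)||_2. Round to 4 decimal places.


Step 1: Compute ||x||.
||x|| = 5.9764
Step 2: Compute scaling factor.
scale = max(0, 1 - 2.56/5.9764) = 0.5716
Step 3: prox(x) = [-0.5269, 3.3755]
||prox(x)|| = 3.4164
Step 4: Proximal objective.
0.5*||prox-x||^2 = 3.2768
lambda*||prox|| = 8.746
Total = 12.0228


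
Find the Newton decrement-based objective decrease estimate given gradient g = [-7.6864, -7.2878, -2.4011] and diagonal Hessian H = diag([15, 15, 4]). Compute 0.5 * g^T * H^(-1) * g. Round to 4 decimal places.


Step 1: H is diagonal, so H^(-1) * g = [-0.5124, -0.4859, -0.6003].
Step 2: g^T H^(-1) g = sum_i g_i^2 / H_ii
  = (-7.6864)^2/15 + (-7.2878)^2/15 + (-2.4011)^2/4
  = 3.9387 + 3.5408 + 1.4413 = 8.9208
Step 3: Objective decrease = 0.5 * g^T H^(-1) g = 4.4604


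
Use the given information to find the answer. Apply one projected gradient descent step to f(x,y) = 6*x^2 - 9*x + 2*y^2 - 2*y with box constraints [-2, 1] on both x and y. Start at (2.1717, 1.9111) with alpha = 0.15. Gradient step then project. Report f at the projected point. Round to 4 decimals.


Step 1: Compute gradient at (2.1717, 1.9111).
grad_x = 2*6*2.1717 - 9 = 17.0604
grad_y = 2*2*1.9111 - 2 = 5.6444
Step 2: Gradient step.
x_raw = 2.1717 - 0.15*17.0604 = -0.3874
y_raw = 1.9111 - 0.15*5.6444 = 1.0644
Step 3: Project onto [-2, 1].
x_proj = clip(-0.3874) = -0.3874
y_proj = clip(1.0644) = 1.0
Step 4: Evaluate f.
f(-0.3874, 1.0) = 4.3865


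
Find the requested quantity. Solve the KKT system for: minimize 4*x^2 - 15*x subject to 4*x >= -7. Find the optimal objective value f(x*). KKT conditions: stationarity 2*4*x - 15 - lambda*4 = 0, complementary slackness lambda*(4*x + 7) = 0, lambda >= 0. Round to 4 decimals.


Step 1: Try lambda = 0 (constraint inactive).
Stationarity: 2*4*x - 15 = 0
x* = 15/(2*4) = 1.875
Check constraint: 4*1.875 = 7.5 >= -7 -- satisfied.
Step 2: Compute optimal value.
f(x*) = 4*1.875^2 - 15*1.875 = -14.0625


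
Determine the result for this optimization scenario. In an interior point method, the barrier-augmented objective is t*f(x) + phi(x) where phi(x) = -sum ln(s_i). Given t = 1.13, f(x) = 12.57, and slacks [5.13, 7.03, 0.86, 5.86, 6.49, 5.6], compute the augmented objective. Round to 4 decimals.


Step 1: Compute log-barrier.
ln values: [1.6351, 1.9502, -0.1508, 1.7681, 1.8703, 1.7228]
phi = -(1.6351 + 1.9502 - 0.1508 + 1.7681 + 1.8703 + 1.7228) = -8.7956
Step 2: Compute augmented objective.
t*f(x) = 1.13*12.57 = 14.2041
Total = 14.2041 - 8.7956 = 5.4085


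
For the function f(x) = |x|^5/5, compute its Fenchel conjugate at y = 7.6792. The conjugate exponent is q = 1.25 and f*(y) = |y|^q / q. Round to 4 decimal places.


The conjugate exponent q satisfies 1/p + 1/q = 1.
p = 5, so q = 5/(5 - 1) = 1.25
|y|^q = 7.6792^1.25 = 12.7834
f*(7.6792) = 12.7834 / 1.25 = 10.2267


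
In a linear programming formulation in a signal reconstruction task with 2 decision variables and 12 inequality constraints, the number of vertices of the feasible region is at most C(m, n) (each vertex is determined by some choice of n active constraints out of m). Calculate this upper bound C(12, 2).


Each vertex corresponds to some choice of n active constraints out of m, so the number of vertices is at most C(m, n) = m! / (n!(m-n)!).
m = 12, n = 2
Numerator: 12 * 11
Denominator: 2! = 2
C(12, 2) = 66


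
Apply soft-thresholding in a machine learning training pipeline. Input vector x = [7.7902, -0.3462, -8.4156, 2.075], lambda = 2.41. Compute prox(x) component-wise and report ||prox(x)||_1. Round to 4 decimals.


Soft-thresholding with lambda = 2.41:
prox(7.7902) = sign(7.7902)*max(|7.7902| - 2.41, 0) = 5.3802
prox(-0.3462) = sign(-0.3462)*max(|-0.3462| - 2.41, 0) = 0.0
prox(-8.4156) = sign(-8.4156)*max(|-8.4156| - 2.41, 0) = -6.0056
prox(2.075) = sign(2.075)*max(|2.075| - 2.41, 0) = 0.0
prox(x) = [5.3802, 0.0, -6.0056, 0.0]
||prox(x)||_1 = 5.3802 + 0.0 + 6.0056 + 0.0 = 11.3858


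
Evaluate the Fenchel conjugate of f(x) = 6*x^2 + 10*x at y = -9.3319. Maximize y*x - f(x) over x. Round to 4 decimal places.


f*(y) = sup_x {y*x - a*x^2 - b*x} = sup_x {(y-b)*x - a*x^2}
FOC: (y - b) - 2a*x = 0 => x* = (y - b)/(2a)
x* = (-9.3319 - 10)/(2*6) = -1.611
f*(-9.3319) = (y-b)^2/(4a) = (-9.3319 - 10)^2/(4*6)
= 373.7224/24 = 15.5718


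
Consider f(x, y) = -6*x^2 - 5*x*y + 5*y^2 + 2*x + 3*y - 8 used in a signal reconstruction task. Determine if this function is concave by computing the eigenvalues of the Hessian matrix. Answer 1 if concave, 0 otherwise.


The Hessian of f(x,y) = -6*x^2 - 5*x*y + 5*y^2 + 2*x + 3*y - 8 is:
H = [[-12, -5], [-5, 10]]
Trace = -12 + 10 = -2
Determinant = -12*10 - (-5)^2 = -145
Discriminant = (-2)^2 - 4*-145 = 584.0
Eigenvalues: lambda_1 = -13.083, lambda_2 = 11.083
The function is not concave.

0


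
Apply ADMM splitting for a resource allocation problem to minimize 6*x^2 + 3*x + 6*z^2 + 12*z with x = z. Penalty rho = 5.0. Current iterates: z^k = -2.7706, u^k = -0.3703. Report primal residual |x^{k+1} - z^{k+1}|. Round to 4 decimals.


ADMM iteration with rho = 5.0, z^k = -2.7706, u^k = -0.3703
Step 1: x-update.
Minimize 6*x^2 + 3*x + (5.0/2)*(x + 2.7706 - 0.3703)^2
FOC: (2*6 + 5.0)*x = -3 + 5.0*(-2.7706 + 0.3703)
x^{k+1} = -0.8824
Step 2: z-update.
Minimize 6*z^2 + 12*z + (5.0/2)*(-0.8824 - z - 0.3703)^2
FOC: (2*6 + 5.0)*z = -12 + 5.0*(-0.8824 - 0.3703)
z^{k+1} = -1.0743
Step 3: u-update.
u^{k+1} = -0.3703 - 0.8824 + 1.0743 = -0.1784
Step 4: Primal residual = |-0.8824 + 1.0743| = 0.1919


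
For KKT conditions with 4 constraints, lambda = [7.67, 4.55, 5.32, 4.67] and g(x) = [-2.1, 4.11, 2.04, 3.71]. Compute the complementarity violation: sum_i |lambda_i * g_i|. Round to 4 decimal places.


KKT complementary slackness check:
lambda_1 * g_1 = 7.67 * -2.1 = -16.107
lambda_2 * g_2 = 4.55 * 4.11 = 18.7005
lambda_3 * g_3 = 5.32 * 2.04 = 10.8528
lambda_4 * g_4 = 4.67 * 3.71 = 17.3257
Total violation = 16.107 + 18.7005 + 10.8528 + 17.3257 = 62.986
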